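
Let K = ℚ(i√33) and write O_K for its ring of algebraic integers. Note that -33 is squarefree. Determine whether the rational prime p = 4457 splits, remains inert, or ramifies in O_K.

p splits

-33 mod 4 = 3, hence disc K = 4·(-33) = -132 and O_K = ℤ[√-33].
Since gcd(4457, -132) = 1 the prime 4457 does not ramify.
Euler's criterion: (-33)^2228 mod 4457 = 1. Thus (-33|4457) = 1.
(-33/4457) = 1, so 4457 splits.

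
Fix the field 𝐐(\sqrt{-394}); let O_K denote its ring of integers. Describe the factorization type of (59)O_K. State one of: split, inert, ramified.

Since -394 ≢ 1 mod 4, the ring of integers is ℤ[√-394] with discriminant 4·(-394) = -1576.
disc(K) = -1576 is not divisible by 59; 59 is unramified.
(-394/59) = 19^29 mod 59 = 1, giving Legendre symbol 1.
d is a quadratic residue mod p, hence 59 splits in O_K.

split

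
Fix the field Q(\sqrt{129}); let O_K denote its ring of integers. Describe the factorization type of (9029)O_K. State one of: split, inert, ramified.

split

d = 129 ≡ 1 (mod 4), so O_K = ℤ[(1+√129)/2] and disc(K) = d = 129.
disc(K) = 129 is not divisible by 9029; 9029 is unramified.
Euler's criterion: 129^4514 mod 9029 = 1. Thus (129|9029) = 1.
Legendre symbol 1 ⇒ 9029 is split.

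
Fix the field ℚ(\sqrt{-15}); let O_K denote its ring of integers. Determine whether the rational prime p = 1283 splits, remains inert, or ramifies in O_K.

Since -15 ≡ 1 mod 4, the ring of integers is ℤ[(1+√-15)/2] with discriminant -15.
1283 ∤ -15, so 1283 is unramified.
Legendre symbol by Euler's criterion: (-15/1283) ≡ (-15)^641 ≡ 1 (mod 1283), i.e. (-15/1283) = 1.
Legendre symbol 1 ⇒ 1283 is split.

split — (1283) = 𝔭₁𝔭₂ with 𝔭₁ ≠ 𝔭₂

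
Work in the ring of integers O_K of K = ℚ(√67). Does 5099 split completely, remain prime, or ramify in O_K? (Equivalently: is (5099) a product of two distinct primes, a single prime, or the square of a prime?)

67 mod 4 = 3, hence disc K = 4·67 = 268 and O_K = ℤ[√67].
5099 ∤ 268, so 5099 is unramified.
Compute (67/5099) via Euler: 67^((5099-1)/2) mod 5099 = 1, so (67/5099) = 1.
Legendre symbol 1 ⇒ 5099 is split.

5099 splits in O_K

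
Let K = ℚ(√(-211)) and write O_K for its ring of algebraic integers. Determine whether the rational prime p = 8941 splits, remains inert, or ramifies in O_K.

split

d = -211 ≡ 1 (mod 4), so O_K = ℤ[(1+√-211)/2] and disc(K) = d = -211.
8941 ∤ -211, so 8941 is unramified.
Compute (-211/8941) via Euler: 8730^((8941-1)/2) mod 8941 = 1, so (-211/8941) = 1.
(-211/8941) = 1, so 8941 splits.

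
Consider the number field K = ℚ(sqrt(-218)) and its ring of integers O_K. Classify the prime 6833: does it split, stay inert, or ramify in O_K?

-218 mod 4 = 2, hence disc K = 4·(-218) = -872 and O_K = ℤ[√-218].
disc(K) = -872 is not divisible by 6833; 6833 is unramified.
Compute (-218/6833) via Euler: 6615^((6833-1)/2) mod 6833 = 1, so (-218/6833) = 1.
d is a quadratic residue mod p, hence 6833 splits in O_K.

split — (6833) = 𝔭₁𝔭₂ with 𝔭₁ ≠ 𝔭₂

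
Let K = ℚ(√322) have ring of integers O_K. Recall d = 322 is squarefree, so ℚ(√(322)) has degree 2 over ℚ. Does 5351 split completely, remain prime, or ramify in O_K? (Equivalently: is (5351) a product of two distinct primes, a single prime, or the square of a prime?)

322 mod 4 = 2, hence disc K = 4·322 = 1288 and O_K = ℤ[√322].
Since gcd(5351, 1288) = 1 the prime 5351 does not ramify.
Euler's criterion: 322^2675 mod 5351 = 1. Thus (322|5351) = 1.
(322/5351) = 1, so 5351 splits.

split — (5351) = 𝔭₁𝔭₂ with 𝔭₁ ≠ 𝔭₂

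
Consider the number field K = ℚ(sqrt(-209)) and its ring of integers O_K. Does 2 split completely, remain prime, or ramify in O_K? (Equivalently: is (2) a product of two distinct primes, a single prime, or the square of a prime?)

ramifies in O_K

d = -209 ≡ 3 (mod 4), so O_K = ℤ[√-209] and disc(K) = 4d = -836.
disc(K) = -836 = 2·(-418), so p = 2 is ramified.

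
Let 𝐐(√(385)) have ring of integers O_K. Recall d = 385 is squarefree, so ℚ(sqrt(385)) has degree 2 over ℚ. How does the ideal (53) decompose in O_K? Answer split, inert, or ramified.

inert — (53) stays prime in O_K

Since 385 ≡ 1 mod 4, the ring of integers is ℤ[(1+√385)/2] with discriminant 385.
disc(K) = 385 is not divisible by 53; 53 is unramified.
Euler's criterion: 385^26 mod 53 = 52. Thus (385|53) = -1.
Legendre symbol -1 ⇒ 53 is inert.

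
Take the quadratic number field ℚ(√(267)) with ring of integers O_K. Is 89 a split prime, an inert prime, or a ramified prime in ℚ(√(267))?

d = 267 ≡ 3 (mod 4), so O_K = ℤ[√267] and disc(K) = 4d = 1068.
Ramification test: 89 | 1068. The prime 89 ramifies in K.

ramifies in O_K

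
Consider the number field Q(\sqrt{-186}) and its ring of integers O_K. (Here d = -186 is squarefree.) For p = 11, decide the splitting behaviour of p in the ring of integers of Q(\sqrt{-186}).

p splits

-186 mod 4 = 2, hence disc K = 4·(-186) = -744 and O_K = ℤ[√-186].
11 ∤ -744, so 11 is unramified.
Euler's criterion: (-186)^5 mod 11 = 1. Thus (-186|11) = 1.
Legendre symbol 1 ⇒ 11 is split.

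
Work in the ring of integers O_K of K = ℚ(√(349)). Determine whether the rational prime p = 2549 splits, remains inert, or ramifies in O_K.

p splits

d = 349 ≡ 1 (mod 4), so O_K = ℤ[(1+√349)/2] and disc(K) = d = 349.
2549 ∤ 349, so 2549 is unramified.
Euler's criterion: 349^1274 mod 2549 = 1. Thus (349|2549) = 1.
(349/2549) = 1, so 2549 splits.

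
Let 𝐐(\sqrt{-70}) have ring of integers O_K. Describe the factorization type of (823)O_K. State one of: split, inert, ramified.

-70 mod 4 = 2, hence disc K = 4·(-70) = -280 and O_K = ℤ[√-70].
disc(K) = -280 is not divisible by 823; 823 is unramified.
Compute (-70/823) via Euler: 753^((823-1)/2) mod 823 = 822, so (-70/823) = -1.
Legendre symbol -1 ⇒ 823 is inert.

p is inert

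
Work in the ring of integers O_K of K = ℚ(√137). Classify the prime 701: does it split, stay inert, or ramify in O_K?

p splits

d = 137 ≡ 1 (mod 4), so O_K = ℤ[(1+√137)/2] and disc(K) = d = 137.
Since gcd(701, 137) = 1 the prime 701 does not ramify.
Compute (137/701) via Euler: 137^((701-1)/2) mod 701 = 1, so (137/701) = 1.
(137/701) = 1, so 701 splits.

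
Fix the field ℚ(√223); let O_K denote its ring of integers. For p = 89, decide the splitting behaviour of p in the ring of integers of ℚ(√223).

Since 223 ≢ 1 mod 4, the ring of integers is ℤ[√223] with discriminant 4·223 = 892.
89 ∤ 892, so 89 is unramified.
Compute (223/89) via Euler: 45^((89-1)/2) mod 89 = 1, so (223/89) = 1.
d is a quadratic residue mod p, hence 89 splits in O_K.

splits completely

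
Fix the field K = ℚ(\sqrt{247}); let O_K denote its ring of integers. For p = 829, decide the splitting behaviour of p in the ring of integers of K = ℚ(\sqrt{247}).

829 remains inert

Since 247 ≢ 1 mod 4, the ring of integers is ℤ[√247] with discriminant 4·247 = 988.
disc(K) = 988 is not divisible by 829; 829 is unramified.
Legendre symbol by Euler's criterion: (247/829) ≡ 247^414 ≡ 828 (mod 829), i.e. (247/829) = -1.
Legendre symbol -1 ⇒ 829 is inert.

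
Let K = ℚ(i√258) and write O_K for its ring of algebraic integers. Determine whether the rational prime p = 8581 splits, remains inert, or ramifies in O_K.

-258 mod 4 = 2, hence disc K = 4·(-258) = -1032 and O_K = ℤ[√-258].
Since gcd(8581, -1032) = 1 the prime 8581 does not ramify.
(-258/8581) = 8323^4290 mod 8581 = 8580, giving Legendre symbol -1.
(-258/8581) = -1, so 8581 is inert.

p is inert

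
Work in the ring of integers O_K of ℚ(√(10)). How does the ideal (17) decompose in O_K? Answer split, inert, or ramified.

10 mod 4 = 2, hence disc K = 4·10 = 40 and O_K = ℤ[√10].
disc(K) = 40 is not divisible by 17; 17 is unramified.
Legendre symbol by Euler's criterion: (10/17) ≡ 10^8 ≡ 16 (mod 17), i.e. (10/17) = -1.
(10/17) = -1, so 17 is inert.

inert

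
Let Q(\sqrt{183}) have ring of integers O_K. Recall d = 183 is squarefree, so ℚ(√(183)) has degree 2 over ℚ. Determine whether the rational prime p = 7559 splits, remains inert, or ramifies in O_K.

split

Since 183 ≢ 1 mod 4, the ring of integers is ℤ[√183] with discriminant 4·183 = 732.
Since gcd(7559, 732) = 1 the prime 7559 does not ramify.
Euler's criterion: 183^3779 mod 7559 = 1. Thus (183|7559) = 1.
Legendre symbol 1 ⇒ 7559 is split.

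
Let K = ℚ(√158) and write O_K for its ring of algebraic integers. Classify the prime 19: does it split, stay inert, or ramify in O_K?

p splits

158 mod 4 = 2, hence disc K = 4·158 = 632 and O_K = ℤ[√158].
Since gcd(19, 632) = 1 the prime 19 does not ramify.
Compute (158/19) via Euler: 6^((19-1)/2) mod 19 = 1, so (158/19) = 1.
Legendre symbol 1 ⇒ 19 is split.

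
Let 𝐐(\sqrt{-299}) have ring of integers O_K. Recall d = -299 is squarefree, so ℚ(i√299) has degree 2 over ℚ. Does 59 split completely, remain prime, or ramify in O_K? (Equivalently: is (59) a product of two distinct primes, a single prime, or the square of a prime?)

Since -299 ≡ 1 mod 4, the ring of integers is ℤ[(1+√-299)/2] with discriminant -299.
Since gcd(59, -299) = 1 the prime 59 does not ramify.
(-299/59) = 55^29 mod 59 = 58, giving Legendre symbol -1.
Legendre symbol -1 ⇒ 59 is inert.

59 remains inert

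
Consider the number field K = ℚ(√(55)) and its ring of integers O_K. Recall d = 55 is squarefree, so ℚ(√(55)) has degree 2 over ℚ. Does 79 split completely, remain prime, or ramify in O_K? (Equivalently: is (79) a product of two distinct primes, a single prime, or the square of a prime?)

split

d = 55 ≡ 3 (mod 4), so O_K = ℤ[√55] and disc(K) = 4d = 220.
Since gcd(79, 220) = 1 the prime 79 does not ramify.
Legendre symbol by Euler's criterion: (55/79) ≡ 55^39 ≡ 1 (mod 79), i.e. (55/79) = 1.
d is a quadratic residue mod p, hence 79 splits in O_K.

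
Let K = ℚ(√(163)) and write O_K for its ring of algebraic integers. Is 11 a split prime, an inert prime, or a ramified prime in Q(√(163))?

split — (11) = 𝔭₁𝔭₂ with 𝔭₁ ≠ 𝔭₂

Since 163 ≢ 1 mod 4, the ring of integers is ℤ[√163] with discriminant 4·163 = 652.
disc(K) = 652 is not divisible by 11; 11 is unramified.
(163/11) = 9^5 mod 11 = 1, giving Legendre symbol 1.
d is a quadratic residue mod p, hence 11 splits in O_K.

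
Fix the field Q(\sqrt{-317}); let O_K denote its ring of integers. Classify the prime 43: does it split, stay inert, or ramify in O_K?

43 remains inert

Since -317 ≢ 1 mod 4, the ring of integers is ℤ[√-317] with discriminant 4·(-317) = -1268.
Since gcd(43, -1268) = 1 the prime 43 does not ramify.
(-317/43) = 27^21 mod 43 = 42, giving Legendre symbol -1.
(-317/43) = -1, so 43 is inert.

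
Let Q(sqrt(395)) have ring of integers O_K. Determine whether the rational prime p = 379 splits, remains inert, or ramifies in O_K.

split — (379) = 𝔭₁𝔭₂ with 𝔭₁ ≠ 𝔭₂

d = 395 ≡ 3 (mod 4), so O_K = ℤ[√395] and disc(K) = 4d = 1580.
379 ∤ 1580, so 379 is unramified.
Euler's criterion: 395^189 mod 379 = 1. Thus (395|379) = 1.
(395/379) = 1, so 379 splits.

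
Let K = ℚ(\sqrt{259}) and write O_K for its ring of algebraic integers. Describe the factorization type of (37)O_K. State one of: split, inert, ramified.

259 mod 4 = 3, hence disc K = 4·259 = 1036 and O_K = ℤ[√259].
37 divides disc(K) = 1036, so 37 ramifies.

p ramifies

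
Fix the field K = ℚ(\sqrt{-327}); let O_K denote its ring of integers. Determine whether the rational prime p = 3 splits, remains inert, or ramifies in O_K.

3 is ramified

Since -327 ≡ 1 mod 4, the ring of integers is ℤ[(1+√-327)/2] with discriminant -327.
disc(K) = -327 = 3·(-109), so p = 3 is ramified.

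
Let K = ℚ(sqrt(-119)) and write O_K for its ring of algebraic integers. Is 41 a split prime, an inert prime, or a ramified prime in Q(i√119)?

d = -119 ≡ 1 (mod 4), so O_K = ℤ[(1+√-119)/2] and disc(K) = d = -119.
41 ∤ -119, so 41 is unramified.
(-119/41) = 4^20 mod 41 = 1, giving Legendre symbol 1.
(-119/41) = 1, so 41 splits.

41 splits in O_K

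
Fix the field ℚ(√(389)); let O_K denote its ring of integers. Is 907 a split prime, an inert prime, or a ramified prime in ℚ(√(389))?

907 splits in O_K

d = 389 ≡ 1 (mod 4), so O_K = ℤ[(1+√389)/2] and disc(K) = d = 389.
disc(K) = 389 is not divisible by 907; 907 is unramified.
Euler's criterion: 389^453 mod 907 = 1. Thus (389|907) = 1.
(389/907) = 1, so 907 splits.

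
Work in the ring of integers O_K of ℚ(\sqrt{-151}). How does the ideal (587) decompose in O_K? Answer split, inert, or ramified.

Since -151 ≡ 1 mod 4, the ring of integers is ℤ[(1+√-151)/2] with discriminant -151.
Since gcd(587, -151) = 1 the prime 587 does not ramify.
Euler's criterion: (-151)^293 mod 587 = 586. Thus (-151|587) = -1.
d is a non-residue mod p, hence 587 remains inert in O_K.

remains prime (inert)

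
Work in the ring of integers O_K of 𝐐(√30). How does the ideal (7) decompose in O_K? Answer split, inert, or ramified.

d = 30 ≡ 2 (mod 4), so O_K = ℤ[√30] and disc(K) = 4d = 120.
Since gcd(7, 120) = 1 the prime 7 does not ramify.
Euler's criterion: 30^3 mod 7 = 1. Thus (30|7) = 1.
(30/7) = 1, so 7 splits.

p splits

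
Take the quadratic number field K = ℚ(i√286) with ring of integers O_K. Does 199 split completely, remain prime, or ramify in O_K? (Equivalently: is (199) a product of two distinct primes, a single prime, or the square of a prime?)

split

Since -286 ≢ 1 mod 4, the ring of integers is ℤ[√-286] with discriminant 4·(-286) = -1144.
199 ∤ -1144, so 199 is unramified.
Euler's criterion: (-286)^99 mod 199 = 1. Thus (-286|199) = 1.
d is a quadratic residue mod p, hence 199 splits in O_K.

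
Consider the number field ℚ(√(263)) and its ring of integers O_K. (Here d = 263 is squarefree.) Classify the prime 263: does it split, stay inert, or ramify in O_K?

ramifies in O_K

263 mod 4 = 3, hence disc K = 4·263 = 1052 and O_K = ℤ[√263].
263 divides disc(K) = 1052, so 263 ramifies.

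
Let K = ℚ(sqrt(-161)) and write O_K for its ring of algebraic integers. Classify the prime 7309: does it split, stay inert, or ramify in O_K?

d = -161 ≡ 3 (mod 4), so O_K = ℤ[√-161] and disc(K) = 4d = -644.
disc(K) = -644 is not divisible by 7309; 7309 is unramified.
(-161/7309) = 7148^3654 mod 7309 = 1, giving Legendre symbol 1.
(-161/7309) = 1, so 7309 splits.

split — (7309) = 𝔭₁𝔭₂ with 𝔭₁ ≠ 𝔭₂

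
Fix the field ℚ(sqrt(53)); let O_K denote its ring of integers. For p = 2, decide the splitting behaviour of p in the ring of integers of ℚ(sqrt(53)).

53 mod 4 = 1, hence disc K = 53 and O_K = ℤ[(1+√53)/2].
2 ∤ 53, so 2 is unramified.
Checking d mod 8: 53 ≡ 5. Hence 2 is inert in O_K.

2 remains inert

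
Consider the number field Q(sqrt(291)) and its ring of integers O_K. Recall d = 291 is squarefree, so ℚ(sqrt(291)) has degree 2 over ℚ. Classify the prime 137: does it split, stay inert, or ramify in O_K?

split — (137) = 𝔭₁𝔭₂ with 𝔭₁ ≠ 𝔭₂

d = 291 ≡ 3 (mod 4), so O_K = ℤ[√291] and disc(K) = 4d = 1164.
disc(K) = 1164 is not divisible by 137; 137 is unramified.
Legendre symbol by Euler's criterion: (291/137) ≡ 291^68 ≡ 1 (mod 137), i.e. (291/137) = 1.
d is a quadratic residue mod p, hence 137 splits in O_K.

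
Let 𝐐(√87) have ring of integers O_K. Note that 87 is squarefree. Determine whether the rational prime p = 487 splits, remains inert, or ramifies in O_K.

inert — (487) stays prime in O_K

d = 87 ≡ 3 (mod 4), so O_K = ℤ[√87] and disc(K) = 4d = 348.
487 ∤ 348, so 487 is unramified.
Legendre symbol by Euler's criterion: (87/487) ≡ 87^243 ≡ 486 (mod 487), i.e. (87/487) = -1.
d is a non-residue mod p, hence 487 remains inert in O_K.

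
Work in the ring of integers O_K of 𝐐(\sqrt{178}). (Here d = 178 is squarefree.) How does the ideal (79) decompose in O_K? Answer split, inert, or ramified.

79 splits in O_K

Since 178 ≢ 1 mod 4, the ring of integers is ℤ[√178] with discriminant 4·178 = 712.
Since gcd(79, 712) = 1 the prime 79 does not ramify.
(178/79) = 20^39 mod 79 = 1, giving Legendre symbol 1.
(178/79) = 1, so 79 splits.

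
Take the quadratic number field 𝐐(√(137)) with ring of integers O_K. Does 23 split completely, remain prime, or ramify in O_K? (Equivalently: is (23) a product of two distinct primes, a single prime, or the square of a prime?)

Since 137 ≡ 1 mod 4, the ring of integers is ℤ[(1+√137)/2] with discriminant 137.
disc(K) = 137 is not divisible by 23; 23 is unramified.
Legendre symbol by Euler's criterion: (137/23) ≡ 137^11 ≡ 22 (mod 23), i.e. (137/23) = -1.
Legendre symbol -1 ⇒ 23 is inert.

inert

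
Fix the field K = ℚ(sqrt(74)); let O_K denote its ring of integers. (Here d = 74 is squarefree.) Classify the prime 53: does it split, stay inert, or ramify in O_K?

74 mod 4 = 2, hence disc K = 4·74 = 296 and O_K = ℤ[√74].
disc(K) = 296 is not divisible by 53; 53 is unramified.
Euler's criterion: 74^26 mod 53 = 52. Thus (74|53) = -1.
d is a non-residue mod p, hence 53 remains inert in O_K.

53 remains inert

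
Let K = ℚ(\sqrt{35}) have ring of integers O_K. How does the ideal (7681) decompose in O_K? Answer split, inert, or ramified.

Since 35 ≢ 1 mod 4, the ring of integers is ℤ[√35] with discriminant 4·35 = 140.
Since gcd(7681, 140) = 1 the prime 7681 does not ramify.
Legendre symbol by Euler's criterion: (35/7681) ≡ 35^3840 ≡ 1 (mod 7681), i.e. (35/7681) = 1.
(35/7681) = 1, so 7681 splits.

split — (7681) = 𝔭₁𝔭₂ with 𝔭₁ ≠ 𝔭₂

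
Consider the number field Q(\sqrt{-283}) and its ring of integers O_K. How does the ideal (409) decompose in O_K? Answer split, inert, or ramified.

Since -283 ≡ 1 mod 4, the ring of integers is ℤ[(1+√-283)/2] with discriminant -283.
409 ∤ -283, so 409 is unramified.
(-283/409) = 126^204 mod 409 = 408, giving Legendre symbol -1.
Legendre symbol -1 ⇒ 409 is inert.

inert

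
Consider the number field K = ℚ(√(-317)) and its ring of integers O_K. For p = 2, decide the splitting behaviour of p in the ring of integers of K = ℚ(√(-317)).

-317 mod 4 = 3, hence disc K = 4·(-317) = -1268 and O_K = ℤ[√-317].
Ramification test: 2 | -1268. The prime 2 ramifies in K.

ramifies in O_K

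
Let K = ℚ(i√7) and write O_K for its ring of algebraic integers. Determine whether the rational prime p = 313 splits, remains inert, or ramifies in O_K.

remains prime (inert)

Since -7 ≡ 1 mod 4, the ring of integers is ℤ[(1+√-7)/2] with discriminant -7.
313 ∤ -7, so 313 is unramified.
Compute (-7/313) via Euler: 306^((313-1)/2) mod 313 = 312, so (-7/313) = -1.
Legendre symbol -1 ⇒ 313 is inert.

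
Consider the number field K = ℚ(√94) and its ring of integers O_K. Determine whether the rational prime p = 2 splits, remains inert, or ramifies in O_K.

ramified — (2) = 𝔭²

94 mod 4 = 2, hence disc K = 4·94 = 376 and O_K = ℤ[√94].
disc(K) = 376 = 2·188, so p = 2 is ramified.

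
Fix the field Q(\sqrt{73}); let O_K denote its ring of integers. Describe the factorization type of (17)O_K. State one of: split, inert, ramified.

Since 73 ≡ 1 mod 4, the ring of integers is ℤ[(1+√73)/2] with discriminant 73.
17 ∤ 73, so 17 is unramified.
(73/17) = 5^8 mod 17 = 16, giving Legendre symbol -1.
(73/17) = -1, so 17 is inert.

inert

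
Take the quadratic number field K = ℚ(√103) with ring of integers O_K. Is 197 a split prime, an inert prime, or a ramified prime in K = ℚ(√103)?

Since 103 ≢ 1 mod 4, the ring of integers is ℤ[√103] with discriminant 4·103 = 412.
Since gcd(197, 412) = 1 the prime 197 does not ramify.
Legendre symbol by Euler's criterion: (103/197) ≡ 103^98 ≡ 196 (mod 197), i.e. (103/197) = -1.
d is a non-residue mod p, hence 197 remains inert in O_K.

inert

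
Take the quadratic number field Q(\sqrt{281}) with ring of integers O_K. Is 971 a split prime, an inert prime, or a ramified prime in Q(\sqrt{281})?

281 mod 4 = 1, hence disc K = 281 and O_K = ℤ[(1+√281)/2].
Since gcd(971, 281) = 1 the prime 971 does not ramify.
(281/971) = 281^485 mod 971 = 1, giving Legendre symbol 1.
Legendre symbol 1 ⇒ 971 is split.

971 splits in O_K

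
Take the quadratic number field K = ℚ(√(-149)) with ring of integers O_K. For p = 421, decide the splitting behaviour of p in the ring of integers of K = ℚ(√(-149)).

-149 mod 4 = 3, hence disc K = 4·(-149) = -596 and O_K = ℤ[√-149].
421 ∤ -596, so 421 is unramified.
(-149/421) = 272^210 mod 421 = 1, giving Legendre symbol 1.
(-149/421) = 1, so 421 splits.

split — (421) = 𝔭₁𝔭₂ with 𝔭₁ ≠ 𝔭₂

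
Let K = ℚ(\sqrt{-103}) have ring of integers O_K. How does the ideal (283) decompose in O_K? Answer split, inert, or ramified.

283 remains inert

-103 mod 4 = 1, hence disc K = -103 and O_K = ℤ[(1+√-103)/2].
disc(K) = -103 is not divisible by 283; 283 is unramified.
Legendre symbol by Euler's criterion: (-103/283) ≡ (-103)^141 ≡ 282 (mod 283), i.e. (-103/283) = -1.
Legendre symbol -1 ⇒ 283 is inert.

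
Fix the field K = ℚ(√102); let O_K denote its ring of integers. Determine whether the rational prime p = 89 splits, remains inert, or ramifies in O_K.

102 mod 4 = 2, hence disc K = 4·102 = 408 and O_K = ℤ[√102].
Since gcd(89, 408) = 1 the prime 89 does not ramify.
(102/89) = 13^44 mod 89 = 88, giving Legendre symbol -1.
Legendre symbol -1 ⇒ 89 is inert.

p is inert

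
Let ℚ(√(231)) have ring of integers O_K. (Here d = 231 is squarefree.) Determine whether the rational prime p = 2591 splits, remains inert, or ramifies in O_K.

inert — (2591) stays prime in O_K

Since 231 ≢ 1 mod 4, the ring of integers is ℤ[√231] with discriminant 4·231 = 924.
2591 ∤ 924, so 2591 is unramified.
(231/2591) = 231^1295 mod 2591 = 2590, giving Legendre symbol -1.
Legendre symbol -1 ⇒ 2591 is inert.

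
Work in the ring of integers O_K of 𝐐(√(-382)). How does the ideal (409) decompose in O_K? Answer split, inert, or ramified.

splits completely

-382 mod 4 = 2, hence disc K = 4·(-382) = -1528 and O_K = ℤ[√-382].
disc(K) = -1528 is not divisible by 409; 409 is unramified.
Legendre symbol by Euler's criterion: (-382/409) ≡ (-382)^204 ≡ 1 (mod 409), i.e. (-382/409) = 1.
Legendre symbol 1 ⇒ 409 is split.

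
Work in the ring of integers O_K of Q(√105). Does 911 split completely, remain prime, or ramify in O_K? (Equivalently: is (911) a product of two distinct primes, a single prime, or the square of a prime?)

Since 105 ≡ 1 mod 4, the ring of integers is ℤ[(1+√105)/2] with discriminant 105.
911 ∤ 105, so 911 is unramified.
Euler's criterion: 105^455 mod 911 = 910. Thus (105|911) = -1.
d is a non-residue mod p, hence 911 remains inert in O_K.

p is inert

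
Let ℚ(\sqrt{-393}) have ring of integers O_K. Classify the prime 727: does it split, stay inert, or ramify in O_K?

split

d = -393 ≡ 3 (mod 4), so O_K = ℤ[√-393] and disc(K) = 4d = -1572.
Since gcd(727, -1572) = 1 the prime 727 does not ramify.
Euler's criterion: (-393)^363 mod 727 = 1. Thus (-393|727) = 1.
d is a quadratic residue mod p, hence 727 splits in O_K.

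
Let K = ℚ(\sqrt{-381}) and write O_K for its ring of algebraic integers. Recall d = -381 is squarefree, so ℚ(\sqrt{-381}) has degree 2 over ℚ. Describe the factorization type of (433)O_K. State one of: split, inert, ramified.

-381 mod 4 = 3, hence disc K = 4·(-381) = -1524 and O_K = ℤ[√-381].
433 ∤ -1524, so 433 is unramified.
Euler's criterion: (-381)^216 mod 433 = 1. Thus (-381|433) = 1.
(-381/433) = 1, so 433 splits.

split — (433) = 𝔭₁𝔭₂ with 𝔭₁ ≠ 𝔭₂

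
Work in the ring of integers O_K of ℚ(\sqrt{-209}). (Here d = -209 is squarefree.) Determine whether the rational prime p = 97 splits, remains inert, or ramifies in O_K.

-209 mod 4 = 3, hence disc K = 4·(-209) = -836 and O_K = ℤ[√-209].
disc(K) = -836 is not divisible by 97; 97 is unramified.
Euler's criterion: (-209)^48 mod 97 = 96. Thus (-209|97) = -1.
(-209/97) = -1, so 97 is inert.

inert — (97) stays prime in O_K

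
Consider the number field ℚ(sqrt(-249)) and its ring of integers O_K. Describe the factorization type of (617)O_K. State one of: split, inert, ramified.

p is inert

Since -249 ≢ 1 mod 4, the ring of integers is ℤ[√-249] with discriminant 4·(-249) = -996.
617 ∤ -996, so 617 is unramified.
Euler's criterion: (-249)^308 mod 617 = 616. Thus (-249|617) = -1.
d is a non-residue mod p, hence 617 remains inert in O_K.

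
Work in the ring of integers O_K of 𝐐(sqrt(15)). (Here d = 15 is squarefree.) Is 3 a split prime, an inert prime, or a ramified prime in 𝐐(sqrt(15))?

d = 15 ≡ 3 (mod 4), so O_K = ℤ[√15] and disc(K) = 4d = 60.
disc(K) = 60 = 3·20, so p = 3 is ramified.

ramified — (3) = 𝔭²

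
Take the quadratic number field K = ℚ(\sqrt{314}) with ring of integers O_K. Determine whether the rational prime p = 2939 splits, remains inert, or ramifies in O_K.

Since 314 ≢ 1 mod 4, the ring of integers is ℤ[√314] with discriminant 4·314 = 1256.
disc(K) = 1256 is not divisible by 2939; 2939 is unramified.
Euler's criterion: 314^1469 mod 2939 = 2938. Thus (314|2939) = -1.
d is a non-residue mod p, hence 2939 remains inert in O_K.

remains prime (inert)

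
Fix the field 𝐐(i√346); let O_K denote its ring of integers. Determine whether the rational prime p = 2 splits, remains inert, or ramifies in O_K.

d = -346 ≡ 2 (mod 4), so O_K = ℤ[√-346] and disc(K) = 4d = -1384.
Ramification test: 2 | -1384. The prime 2 ramifies in K.

ramifies in O_K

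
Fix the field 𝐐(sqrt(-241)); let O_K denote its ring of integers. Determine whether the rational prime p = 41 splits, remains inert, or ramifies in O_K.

Since -241 ≢ 1 mod 4, the ring of integers is ℤ[√-241] with discriminant 4·(-241) = -964.
Since gcd(41, -964) = 1 the prime 41 does not ramify.
Euler's criterion: (-241)^20 mod 41 = 1. Thus (-241|41) = 1.
Legendre symbol 1 ⇒ 41 is split.

split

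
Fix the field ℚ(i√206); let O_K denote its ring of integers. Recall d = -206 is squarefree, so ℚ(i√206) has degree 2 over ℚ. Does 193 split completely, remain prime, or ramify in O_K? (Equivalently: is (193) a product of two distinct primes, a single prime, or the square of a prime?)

remains prime (inert)

-206 mod 4 = 2, hence disc K = 4·(-206) = -824 and O_K = ℤ[√-206].
193 ∤ -824, so 193 is unramified.
Euler's criterion: (-206)^96 mod 193 = 192. Thus (-206|193) = -1.
(-206/193) = -1, so 193 is inert.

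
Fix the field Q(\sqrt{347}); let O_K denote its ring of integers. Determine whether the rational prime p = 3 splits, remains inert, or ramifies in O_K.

d = 347 ≡ 3 (mod 4), so O_K = ℤ[√347] and disc(K) = 4d = 1388.
3 ∤ 1388, so 3 is unramified.
Legendre symbol by Euler's criterion: (347/3) ≡ 347^1 ≡ 2 (mod 3), i.e. (347/3) = -1.
Legendre symbol -1 ⇒ 3 is inert.

inert — (3) stays prime in O_K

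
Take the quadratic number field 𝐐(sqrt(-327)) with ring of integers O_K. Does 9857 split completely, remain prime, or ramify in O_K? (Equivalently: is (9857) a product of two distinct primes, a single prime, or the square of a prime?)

splits completely

d = -327 ≡ 1 (mod 4), so O_K = ℤ[(1+√-327)/2] and disc(K) = d = -327.
Since gcd(9857, -327) = 1 the prime 9857 does not ramify.
Euler's criterion: (-327)^4928 mod 9857 = 1. Thus (-327|9857) = 1.
(-327/9857) = 1, so 9857 splits.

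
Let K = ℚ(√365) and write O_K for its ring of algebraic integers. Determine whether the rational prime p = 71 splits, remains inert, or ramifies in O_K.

p splits

365 mod 4 = 1, hence disc K = 365 and O_K = ℤ[(1+√365)/2].
71 ∤ 365, so 71 is unramified.
Euler's criterion: 365^35 mod 71 = 1. Thus (365|71) = 1.
d is a quadratic residue mod p, hence 71 splits in O_K.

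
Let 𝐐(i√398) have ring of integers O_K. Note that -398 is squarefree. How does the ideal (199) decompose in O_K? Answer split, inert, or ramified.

ramified

-398 mod 4 = 2, hence disc K = 4·(-398) = -1592 and O_K = ℤ[√-398].
disc(K) = -1592 = 199·(-8), so p = 199 is ramified.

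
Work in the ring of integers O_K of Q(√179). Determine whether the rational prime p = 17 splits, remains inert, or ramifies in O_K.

Since 179 ≢ 1 mod 4, the ring of integers is ℤ[√179] with discriminant 4·179 = 716.
17 ∤ 716, so 17 is unramified.
(179/17) = 9^8 mod 17 = 1, giving Legendre symbol 1.
Legendre symbol 1 ⇒ 17 is split.

p splits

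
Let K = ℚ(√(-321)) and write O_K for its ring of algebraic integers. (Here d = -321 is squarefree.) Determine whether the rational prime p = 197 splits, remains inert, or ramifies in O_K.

-321 mod 4 = 3, hence disc K = 4·(-321) = -1284 and O_K = ℤ[√-321].
197 ∤ -1284, so 197 is unramified.
Legendre symbol by Euler's criterion: (-321/197) ≡ (-321)^98 ≡ 196 (mod 197), i.e. (-321/197) = -1.
Legendre symbol -1 ⇒ 197 is inert.

197 remains inert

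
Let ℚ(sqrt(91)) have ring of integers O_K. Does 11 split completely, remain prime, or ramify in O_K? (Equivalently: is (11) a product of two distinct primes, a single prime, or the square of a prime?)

Since 91 ≢ 1 mod 4, the ring of integers is ℤ[√91] with discriminant 4·91 = 364.
11 ∤ 364, so 11 is unramified.
Legendre symbol by Euler's criterion: (91/11) ≡ 91^5 ≡ 1 (mod 11), i.e. (91/11) = 1.
d is a quadratic residue mod p, hence 11 splits in O_K.

p splits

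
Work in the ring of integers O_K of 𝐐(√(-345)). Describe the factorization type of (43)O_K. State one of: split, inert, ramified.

d = -345 ≡ 3 (mod 4), so O_K = ℤ[√-345] and disc(K) = 4d = -1380.
43 ∤ -1380, so 43 is unramified.
Euler's criterion: (-345)^21 mod 43 = 42. Thus (-345|43) = -1.
(-345/43) = -1, so 43 is inert.

inert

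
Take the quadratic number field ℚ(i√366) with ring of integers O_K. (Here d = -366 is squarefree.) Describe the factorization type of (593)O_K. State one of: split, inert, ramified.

p splits

d = -366 ≡ 2 (mod 4), so O_K = ℤ[√-366] and disc(K) = 4d = -1464.
593 ∤ -1464, so 593 is unramified.
(-366/593) = 227^296 mod 593 = 1, giving Legendre symbol 1.
Legendre symbol 1 ⇒ 593 is split.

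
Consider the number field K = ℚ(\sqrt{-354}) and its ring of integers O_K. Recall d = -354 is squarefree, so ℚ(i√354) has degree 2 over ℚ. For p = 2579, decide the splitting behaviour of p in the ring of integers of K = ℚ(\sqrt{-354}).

splits completely

Since -354 ≢ 1 mod 4, the ring of integers is ℤ[√-354] with discriminant 4·(-354) = -1416.
Since gcd(2579, -1416) = 1 the prime 2579 does not ramify.
Euler's criterion: (-354)^1289 mod 2579 = 1. Thus (-354|2579) = 1.
d is a quadratic residue mod p, hence 2579 splits in O_K.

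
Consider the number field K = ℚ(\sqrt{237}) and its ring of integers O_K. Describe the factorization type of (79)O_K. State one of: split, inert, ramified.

79 is ramified

237 mod 4 = 1, hence disc K = 237 and O_K = ℤ[(1+√237)/2].
Ramification test: 79 | 237. The prime 79 ramifies in K.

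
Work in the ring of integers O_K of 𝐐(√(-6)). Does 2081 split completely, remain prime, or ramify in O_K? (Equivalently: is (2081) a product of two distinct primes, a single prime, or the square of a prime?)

p is inert

-6 mod 4 = 2, hence disc K = 4·(-6) = -24 and O_K = ℤ[√-6].
2081 ∤ -24, so 2081 is unramified.
Compute (-6/2081) via Euler: 2075^((2081-1)/2) mod 2081 = 2080, so (-6/2081) = -1.
d is a non-residue mod p, hence 2081 remains inert in O_K.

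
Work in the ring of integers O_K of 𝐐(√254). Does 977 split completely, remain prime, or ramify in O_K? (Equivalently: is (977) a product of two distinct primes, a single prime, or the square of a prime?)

split — (977) = 𝔭₁𝔭₂ with 𝔭₁ ≠ 𝔭₂

254 mod 4 = 2, hence disc K = 4·254 = 1016 and O_K = ℤ[√254].
disc(K) = 1016 is not divisible by 977; 977 is unramified.
Compute (254/977) via Euler: 254^((977-1)/2) mod 977 = 1, so (254/977) = 1.
d is a quadratic residue mod p, hence 977 splits in O_K.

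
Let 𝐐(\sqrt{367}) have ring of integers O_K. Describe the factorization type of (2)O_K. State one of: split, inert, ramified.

ramified — (2) = 𝔭²

d = 367 ≡ 3 (mod 4), so O_K = ℤ[√367] and disc(K) = 4d = 1468.
disc(K) = 1468 = 2·734, so p = 2 is ramified.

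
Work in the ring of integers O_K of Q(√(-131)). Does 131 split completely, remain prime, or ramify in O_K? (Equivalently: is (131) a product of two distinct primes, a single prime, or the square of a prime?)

ramified

Since -131 ≡ 1 mod 4, the ring of integers is ℤ[(1+√-131)/2] with discriminant -131.
131 divides disc(K) = -131, so 131 ramifies.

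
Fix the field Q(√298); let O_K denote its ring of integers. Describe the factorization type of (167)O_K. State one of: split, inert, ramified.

p is inert

Since 298 ≢ 1 mod 4, the ring of integers is ℤ[√298] with discriminant 4·298 = 1192.
Since gcd(167, 1192) = 1 the prime 167 does not ramify.
Euler's criterion: 298^83 mod 167 = 166. Thus (298|167) = -1.
d is a non-residue mod p, hence 167 remains inert in O_K.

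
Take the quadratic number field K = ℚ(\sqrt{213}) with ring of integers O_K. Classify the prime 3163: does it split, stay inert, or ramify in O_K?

213 mod 4 = 1, hence disc K = 213 and O_K = ℤ[(1+√213)/2].
3163 ∤ 213, so 3163 is unramified.
Legendre symbol by Euler's criterion: (213/3163) ≡ 213^1581 ≡ 3162 (mod 3163), i.e. (213/3163) = -1.
(213/3163) = -1, so 3163 is inert.

remains prime (inert)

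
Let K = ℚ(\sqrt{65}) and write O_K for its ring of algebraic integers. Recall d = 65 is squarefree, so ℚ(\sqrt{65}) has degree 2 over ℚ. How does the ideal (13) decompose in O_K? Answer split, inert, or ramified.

65 mod 4 = 1, hence disc K = 65 and O_K = ℤ[(1+√65)/2].
13 divides disc(K) = 65, so 13 ramifies.

p ramifies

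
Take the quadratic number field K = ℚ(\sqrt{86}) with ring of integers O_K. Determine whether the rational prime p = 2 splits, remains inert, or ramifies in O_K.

p ramifies

86 mod 4 = 2, hence disc K = 4·86 = 344 and O_K = ℤ[√86].
disc(K) = 344 = 2·172, so p = 2 is ramified.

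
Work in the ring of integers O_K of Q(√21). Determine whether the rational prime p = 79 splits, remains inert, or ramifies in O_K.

79 splits in O_K

Since 21 ≡ 1 mod 4, the ring of integers is ℤ[(1+√21)/2] with discriminant 21.
Since gcd(79, 21) = 1 the prime 79 does not ramify.
Compute (21/79) via Euler: 21^((79-1)/2) mod 79 = 1, so (21/79) = 1.
(21/79) = 1, so 79 splits.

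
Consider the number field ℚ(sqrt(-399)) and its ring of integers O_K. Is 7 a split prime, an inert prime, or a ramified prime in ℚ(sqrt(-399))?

-399 mod 4 = 1, hence disc K = -399 and O_K = ℤ[(1+√-399)/2].
7 divides disc(K) = -399, so 7 ramifies.

p ramifies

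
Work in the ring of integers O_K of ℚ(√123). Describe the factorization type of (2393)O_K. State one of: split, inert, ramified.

d = 123 ≡ 3 (mod 4), so O_K = ℤ[√123] and disc(K) = 4d = 492.
Since gcd(2393, 492) = 1 the prime 2393 does not ramify.
(123/2393) = 123^1196 mod 2393 = 1, giving Legendre symbol 1.
d is a quadratic residue mod p, hence 2393 splits in O_K.

split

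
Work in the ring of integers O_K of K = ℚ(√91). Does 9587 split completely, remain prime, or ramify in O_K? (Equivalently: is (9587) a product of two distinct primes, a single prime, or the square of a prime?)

split — (9587) = 𝔭₁𝔭₂ with 𝔭₁ ≠ 𝔭₂

Since 91 ≢ 1 mod 4, the ring of integers is ℤ[√91] with discriminant 4·91 = 364.
disc(K) = 364 is not divisible by 9587; 9587 is unramified.
Compute (91/9587) via Euler: 91^((9587-1)/2) mod 9587 = 1, so (91/9587) = 1.
d is a quadratic residue mod p, hence 9587 splits in O_K.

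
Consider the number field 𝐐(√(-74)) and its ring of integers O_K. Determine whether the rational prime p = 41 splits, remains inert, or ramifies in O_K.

splits completely

-74 mod 4 = 2, hence disc K = 4·(-74) = -296 and O_K = ℤ[√-74].
Since gcd(41, -296) = 1 the prime 41 does not ramify.
Euler's criterion: (-74)^20 mod 41 = 1. Thus (-74|41) = 1.
d is a quadratic residue mod p, hence 41 splits in O_K.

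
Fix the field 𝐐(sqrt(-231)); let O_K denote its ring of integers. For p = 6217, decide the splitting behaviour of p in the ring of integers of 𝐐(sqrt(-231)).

remains prime (inert)

-231 mod 4 = 1, hence disc K = -231 and O_K = ℤ[(1+√-231)/2].
Since gcd(6217, -231) = 1 the prime 6217 does not ramify.
Euler's criterion: (-231)^3108 mod 6217 = 6216. Thus (-231|6217) = -1.
d is a non-residue mod p, hence 6217 remains inert in O_K.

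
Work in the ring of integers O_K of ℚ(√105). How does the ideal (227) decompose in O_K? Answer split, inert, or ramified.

remains prime (inert)

d = 105 ≡ 1 (mod 4), so O_K = ℤ[(1+√105)/2] and disc(K) = d = 105.
disc(K) = 105 is not divisible by 227; 227 is unramified.
Legendre symbol by Euler's criterion: (105/227) ≡ 105^113 ≡ 226 (mod 227), i.e. (105/227) = -1.
Legendre symbol -1 ⇒ 227 is inert.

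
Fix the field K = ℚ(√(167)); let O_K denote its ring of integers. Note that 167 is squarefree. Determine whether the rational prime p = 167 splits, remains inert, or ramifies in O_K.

Since 167 ≢ 1 mod 4, the ring of integers is ℤ[√167] with discriminant 4·167 = 668.
disc(K) = 668 = 167·4, so p = 167 is ramified.

ramified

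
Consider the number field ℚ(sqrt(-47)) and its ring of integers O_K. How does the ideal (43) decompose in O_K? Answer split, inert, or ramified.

Since -47 ≡ 1 mod 4, the ring of integers is ℤ[(1+√-47)/2] with discriminant -47.
disc(K) = -47 is not divisible by 43; 43 is unramified.
Euler's criterion: (-47)^21 mod 43 = 42. Thus (-47|43) = -1.
d is a non-residue mod p, hence 43 remains inert in O_K.

inert — (43) stays prime in O_K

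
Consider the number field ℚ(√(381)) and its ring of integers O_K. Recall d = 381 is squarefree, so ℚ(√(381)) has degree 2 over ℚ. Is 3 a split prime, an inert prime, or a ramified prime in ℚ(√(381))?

d = 381 ≡ 1 (mod 4), so O_K = ℤ[(1+√381)/2] and disc(K) = d = 381.
disc(K) = 381 = 3·127, so p = 3 is ramified.

p ramifies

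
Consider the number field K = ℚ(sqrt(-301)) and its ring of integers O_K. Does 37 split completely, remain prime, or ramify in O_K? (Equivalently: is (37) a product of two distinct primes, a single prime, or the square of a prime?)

37 remains inert

d = -301 ≡ 3 (mod 4), so O_K = ℤ[√-301] and disc(K) = 4d = -1204.
disc(K) = -1204 is not divisible by 37; 37 is unramified.
Compute (-301/37) via Euler: 32^((37-1)/2) mod 37 = 36, so (-301/37) = -1.
d is a non-residue mod p, hence 37 remains inert in O_K.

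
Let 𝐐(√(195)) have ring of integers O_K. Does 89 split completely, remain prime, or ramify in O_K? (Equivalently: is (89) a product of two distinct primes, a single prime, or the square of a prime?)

Since 195 ≢ 1 mod 4, the ring of integers is ℤ[√195] with discriminant 4·195 = 780.
89 ∤ 780, so 89 is unramified.
Compute (195/89) via Euler: 17^((89-1)/2) mod 89 = 1, so (195/89) = 1.
(195/89) = 1, so 89 splits.

p splits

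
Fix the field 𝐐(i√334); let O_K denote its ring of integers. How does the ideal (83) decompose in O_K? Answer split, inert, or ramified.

Since -334 ≢ 1 mod 4, the ring of integers is ℤ[√-334] with discriminant 4·(-334) = -1336.
Since gcd(83, -1336) = 1 the prime 83 does not ramify.
Euler's criterion: (-334)^41 mod 83 = 1. Thus (-334|83) = 1.
(-334/83) = 1, so 83 splits.

split — (83) = 𝔭₁𝔭₂ with 𝔭₁ ≠ 𝔭₂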